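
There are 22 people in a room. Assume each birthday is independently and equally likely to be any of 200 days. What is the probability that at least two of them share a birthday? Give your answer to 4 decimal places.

0.6984

It's easier to compute the probability that all 22 are distinct.
P(all distinct) = 200/200 · 199/200 · ··· · 179/200 ≈ 0.3016.
So the probability of at least one match is 1 − 0.3016 = 0.6984.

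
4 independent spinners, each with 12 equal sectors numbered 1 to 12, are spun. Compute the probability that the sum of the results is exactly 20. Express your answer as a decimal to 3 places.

There are 12^4 = 20736 equally likely outcomes.
The number of ordered 4-tuples from {1,…,12} summing to 20 is 829.
P(sum = 20) = 829/20736 ≈ 0.040.

0.040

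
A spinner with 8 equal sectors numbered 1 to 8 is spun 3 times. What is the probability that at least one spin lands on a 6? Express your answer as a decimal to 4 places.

0.3301

P(no spin lands on a 6) = (7/8)^3 ≈ 0.6699.
P(at least one) = 1 − 0.6699 = 0.3301.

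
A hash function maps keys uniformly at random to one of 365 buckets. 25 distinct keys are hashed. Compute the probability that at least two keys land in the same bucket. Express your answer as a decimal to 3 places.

0.569

It's easier to compute the probability that all 25 are distinct.
P(all distinct) = 365/365 · 364/365 · ··· · 341/365 ≈ 0.431.
So the probability of at least one match is 1 − 0.431 = 0.569.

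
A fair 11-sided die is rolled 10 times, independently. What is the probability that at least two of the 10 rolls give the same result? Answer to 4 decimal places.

0.9985

P(all 10 different) = 11/11 · 10/11 · ··· · 2/11 ≈ 0.0015.
P(at least two equal) = 1 − 0.0015 = 0.9985.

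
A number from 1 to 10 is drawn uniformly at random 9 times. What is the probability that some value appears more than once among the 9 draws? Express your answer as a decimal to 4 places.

0.9964

P(all 9 different) = 10/10 · 9/10 · ··· · 2/10 ≈ 0.0036.
P(at least two equal) = 1 − 0.0036 = 0.9964.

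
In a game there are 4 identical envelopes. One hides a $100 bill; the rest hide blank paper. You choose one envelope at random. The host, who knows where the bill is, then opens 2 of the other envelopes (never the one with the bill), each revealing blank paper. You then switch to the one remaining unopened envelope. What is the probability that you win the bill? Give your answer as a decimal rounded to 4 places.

Your original envelope holds the bill with probability 1/4, so the other 3 collectively hold it with probability 3/4.
The host can always find 2 empty envelopes to open, so the reveals don't change that 3/4; it is now spread over the 1 remaining unopened envelope.
P(win by switching) = (3/4) · (1/1) = 3/4 ≈ 0.7500.

0.7500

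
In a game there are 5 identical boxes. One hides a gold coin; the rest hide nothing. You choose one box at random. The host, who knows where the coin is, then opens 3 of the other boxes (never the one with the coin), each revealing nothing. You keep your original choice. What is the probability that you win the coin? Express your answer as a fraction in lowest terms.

The host can always open 3 empty boxes regardless of your choice, so the reveals give no information about your original box.
P(win by staying) = 1/5.

1/5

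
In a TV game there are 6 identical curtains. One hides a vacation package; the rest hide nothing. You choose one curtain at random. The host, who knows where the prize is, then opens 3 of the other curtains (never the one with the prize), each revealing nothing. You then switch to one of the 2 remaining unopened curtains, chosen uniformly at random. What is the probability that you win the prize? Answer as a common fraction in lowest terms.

Your original curtain holds the prize with probability 1/6, so the other 5 collectively hold it with probability 5/6.
The host can always find 3 empty curtains to open, so the reveals don't change that 5/6; it is now spread over the 2 remaining unopened curtains.
P(win by switching) = (5/6) · (1/2) = 5/12.

5/12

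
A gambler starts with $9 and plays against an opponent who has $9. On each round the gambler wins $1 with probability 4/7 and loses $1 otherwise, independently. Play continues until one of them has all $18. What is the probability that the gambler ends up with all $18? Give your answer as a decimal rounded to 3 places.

0.930

Let r = q/p = (3/7)/(4/7) = 3/4. The recurrence P(i) = p·P(i+1) + q·P(i−1) with P(0)=0, P(18)=1 gives P(i) = (1 − r^i)/(1 − r^18).
P(9) = (1 − (3/4)^9) / (1 − (3/4)^18) = 262144/281827 ≈ 0.930.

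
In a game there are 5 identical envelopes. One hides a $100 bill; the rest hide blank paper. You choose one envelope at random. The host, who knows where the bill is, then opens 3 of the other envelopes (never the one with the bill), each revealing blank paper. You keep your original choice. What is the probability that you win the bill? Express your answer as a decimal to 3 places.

0.200

The host can always open 3 empty envelopes regardless of your choice, so the reveals give no information about your original envelope.
P(win by staying) = 1/5 ≈ 0.200.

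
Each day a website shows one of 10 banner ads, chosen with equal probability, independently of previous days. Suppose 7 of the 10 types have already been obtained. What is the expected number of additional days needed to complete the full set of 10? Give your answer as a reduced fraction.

Starting from 7 distinct types, each trial gives a new one with probability (10−i)/10 when i types are held, so the wait for the next new type is 10/(10−i).
E = 10/3 + 10/2 + 10/1 = 55/3.

55/3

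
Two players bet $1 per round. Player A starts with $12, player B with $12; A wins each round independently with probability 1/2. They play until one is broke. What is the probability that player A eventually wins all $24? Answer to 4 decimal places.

0.5000

With a fair step, P(i) = ½P(i−1) + ½P(i+1) with P(0)=0, P(24)=1 has the linear solution P(i) = i/24.
P(12) = 12/24 = 1/2 ≈ 0.5000.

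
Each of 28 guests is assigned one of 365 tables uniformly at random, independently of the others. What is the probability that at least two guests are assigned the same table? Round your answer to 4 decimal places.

It's easier to compute the probability that all 28 are distinct.
P(all distinct) = 365/365 · 364/365 · ··· · 338/365 ≈ 0.3455.
So the probability of at least one match is 1 − 0.3455 = 0.6545.

0.6545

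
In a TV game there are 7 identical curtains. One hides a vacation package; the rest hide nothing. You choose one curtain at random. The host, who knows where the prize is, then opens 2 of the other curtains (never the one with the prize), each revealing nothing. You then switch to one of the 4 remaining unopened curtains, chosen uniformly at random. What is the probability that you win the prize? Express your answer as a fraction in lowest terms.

Your original curtain holds the prize with probability 1/7, so the other 6 collectively hold it with probability 6/7.
The host can always find 2 empty curtains to open, so the reveals don't change that 6/7; it is now spread over the 4 remaining unopened curtains.
P(win by switching) = (6/7) · (1/4) = 3/14.

3/14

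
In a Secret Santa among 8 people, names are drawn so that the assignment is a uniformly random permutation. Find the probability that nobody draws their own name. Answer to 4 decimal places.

0.3679

This is the derangement probability: permutations of 8 with no fixed point.
D(8) = 8! · (1 − 1/1! + 1/2! − ··· + (−1)^8/8!) = 14833.
P = 14833/40320 = 2119/5760 ≈ 0.3679.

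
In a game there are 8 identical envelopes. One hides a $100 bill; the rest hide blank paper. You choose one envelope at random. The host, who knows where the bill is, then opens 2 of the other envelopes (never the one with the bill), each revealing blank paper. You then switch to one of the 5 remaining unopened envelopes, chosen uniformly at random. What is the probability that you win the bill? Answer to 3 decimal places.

Your original envelope holds the bill with probability 1/8, so the other 7 collectively hold it with probability 7/8.
The host can always find 2 empty envelopes to open, so the reveals don't change that 7/8; it is now spread over the 5 remaining unopened envelopes.
P(win by switching) = (7/8) · (1/5) = 7/40 ≈ 0.175.

0.175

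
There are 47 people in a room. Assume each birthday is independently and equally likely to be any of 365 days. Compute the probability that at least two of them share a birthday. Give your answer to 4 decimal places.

0.9548

It's easier to compute the probability that all 47 are distinct.
P(all distinct) = 365/365 · 364/365 · ··· · 319/365 ≈ 0.0452.
So the probability of at least one match is 1 − 0.0452 = 0.9548.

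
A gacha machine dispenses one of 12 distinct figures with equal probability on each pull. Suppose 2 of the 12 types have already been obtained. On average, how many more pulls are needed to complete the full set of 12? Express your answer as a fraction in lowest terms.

7381/210

Starting from 2 distinct types, each trial gives a new one with probability (12−i)/12 when i types are held, so the wait for the next new type is 12/(12−i).
E = 12/10 + 12/9 + 12/8 + 12/7 + 12/6 + 12/5 + 12/4 + 12/3 + 12/2 + 12/1 = 7381/210.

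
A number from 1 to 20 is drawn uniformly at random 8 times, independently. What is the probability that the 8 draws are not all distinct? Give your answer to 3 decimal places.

P(all 8 different) = 20/20 · 19/20 · ··· · 13/20 ≈ 0.198.
P(at least two equal) = 1 − 0.198 = 0.802.

0.802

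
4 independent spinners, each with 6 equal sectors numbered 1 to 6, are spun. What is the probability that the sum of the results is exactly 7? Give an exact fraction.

5/324

There are 6^4 = 1296 equally likely outcomes.
The number of ordered 4-tuples from {1,…,6} summing to 7 is 20.
P(sum = 7) = 20/1296 = 5/324.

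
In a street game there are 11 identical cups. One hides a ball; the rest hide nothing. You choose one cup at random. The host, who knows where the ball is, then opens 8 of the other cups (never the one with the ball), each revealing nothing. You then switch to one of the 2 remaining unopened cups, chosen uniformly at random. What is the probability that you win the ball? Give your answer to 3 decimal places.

Your original cup holds the ball with probability 1/11, so the other 10 collectively hold it with probability 10/11.
The host can always find 8 empty cups to open, so the reveals don't change that 10/11; it is now spread over the 2 remaining unopened cups.
P(win by switching) = (10/11) · (1/2) = 5/11 ≈ 0.455.

0.455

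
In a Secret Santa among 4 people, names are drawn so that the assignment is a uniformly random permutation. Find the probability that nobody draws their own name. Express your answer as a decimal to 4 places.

This is the derangement probability: permutations of 4 with no fixed point.
D(4) = 4! · (1 − 1/1! + 1/2! − ··· + (−1)^4/4!) = 9.
P = 9/24 = 3/8 ≈ 0.3750.

0.3750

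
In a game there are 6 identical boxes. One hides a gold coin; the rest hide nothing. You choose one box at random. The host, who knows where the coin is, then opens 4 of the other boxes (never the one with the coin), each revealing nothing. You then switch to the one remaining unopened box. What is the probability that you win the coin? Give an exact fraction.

Your original box holds the coin with probability 1/6, so the other 5 collectively hold it with probability 5/6.
The host can always find 4 empty boxes to open, so the reveals don't change that 5/6; it is now spread over the 1 remaining unopened box.
P(win by switching) = (5/6) · (1/1) = 5/6.

5/6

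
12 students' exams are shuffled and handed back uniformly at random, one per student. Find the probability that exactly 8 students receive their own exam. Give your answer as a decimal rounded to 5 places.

0.00001

Choose which 8 of the 12 are fixed: C(12,8) = 495 ways.
The remaining 4 must have no fixed point: D(4) = 9.
P = 495·9/479001600 = 1/107520 ≈ 0.00001.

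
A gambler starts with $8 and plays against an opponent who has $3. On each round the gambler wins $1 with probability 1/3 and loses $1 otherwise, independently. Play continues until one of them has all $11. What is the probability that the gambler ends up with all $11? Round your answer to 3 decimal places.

Let r = q/p = (2/3)/(1/3) = 2. The recurrence P(i) = p·P(i+1) + q·P(i−1) with P(0)=0, P(11)=1 gives P(i) = (1 − r^i)/(1 − r^11).
P(8) = (1 − (2)^8) / (1 − (2)^11) = 255/2047 ≈ 0.125.

0.125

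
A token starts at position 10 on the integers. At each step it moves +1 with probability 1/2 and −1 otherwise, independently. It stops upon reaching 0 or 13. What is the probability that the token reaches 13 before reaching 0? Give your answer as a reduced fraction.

10/13

With a fair step, P(i) = ½P(i−1) + ½P(i+1) with P(0)=0, P(13)=1 has the linear solution P(i) = i/13.
P(10) = 10/13.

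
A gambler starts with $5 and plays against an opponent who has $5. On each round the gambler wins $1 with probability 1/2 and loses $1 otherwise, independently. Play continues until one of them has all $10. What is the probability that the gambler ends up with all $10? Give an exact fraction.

1/2

With a fair step, P(i) = ½P(i−1) + ½P(i+1) with P(0)=0, P(10)=1 has the linear solution P(i) = i/10.
P(5) = 5/10 = 1/2.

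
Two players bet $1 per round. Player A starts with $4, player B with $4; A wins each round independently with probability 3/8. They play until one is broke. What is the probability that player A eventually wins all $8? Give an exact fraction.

Let r = q/p = (5/8)/(3/8) = 5/3. The recurrence P(i) = p·P(i+1) + q·P(i−1) with P(0)=0, P(8)=1 gives P(i) = (1 − r^i)/(1 − r^8).
P(4) = (1 − (5/3)^4) / (1 − (5/3)^8) = 81/706.

81/706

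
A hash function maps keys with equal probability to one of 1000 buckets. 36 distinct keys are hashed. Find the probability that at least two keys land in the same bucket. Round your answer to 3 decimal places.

0.471

It's easier to compute the probability that all 36 are distinct.
P(all distinct) = 1000/1000 · 999/1000 · ··· · 965/1000 ≈ 0.529.
So the probability of at least one match is 1 − 0.529 = 0.471.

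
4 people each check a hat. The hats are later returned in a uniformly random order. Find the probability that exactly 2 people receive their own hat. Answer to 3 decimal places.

Choose which 2 of the 4 are fixed: C(4,2) = 6 ways.
The remaining 2 must have no fixed point: D(2) = 1.
P = 6·1/24 = 1/4 ≈ 0.250.

0.250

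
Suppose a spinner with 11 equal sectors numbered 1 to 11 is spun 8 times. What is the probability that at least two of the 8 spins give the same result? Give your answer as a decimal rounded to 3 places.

0.969

P(all 8 different) = 11/11 · 10/11 · ··· · 4/11 ≈ 0.031.
P(at least two equal) = 1 − 0.031 = 0.969.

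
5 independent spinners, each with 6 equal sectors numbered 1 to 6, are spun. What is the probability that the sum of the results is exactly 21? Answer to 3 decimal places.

0.069

There are 6^5 = 7776 equally likely outcomes.
The number of ordered 5-tuples from {1,…,6} summing to 21 is 540.
P(sum = 21) = 540/7776 = 5/72 ≈ 0.069.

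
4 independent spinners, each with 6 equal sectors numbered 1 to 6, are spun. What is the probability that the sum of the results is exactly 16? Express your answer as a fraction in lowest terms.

125/1296

There are 6^4 = 1296 equally likely outcomes.
The number of ordered 4-tuples from {1,…,6} summing to 16 is 125.
P(sum = 16) = 125/1296.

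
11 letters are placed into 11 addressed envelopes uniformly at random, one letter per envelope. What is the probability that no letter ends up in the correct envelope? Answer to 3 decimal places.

0.368

This is the derangement probability: permutations of 11 with no fixed point.
D(11) = 11! · (1 − 1/1! + 1/2! − ··· + (−1)^11/11!) = 14684570.
P = 14684570/39916800 = 1468457/3991680 ≈ 0.368.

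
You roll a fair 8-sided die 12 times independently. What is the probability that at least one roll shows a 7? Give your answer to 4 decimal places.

P(no roll shows a 7) = (7/8)^12 ≈ 0.2014.
P(at least one) = 1 − 0.2014 = 0.7986.

0.7986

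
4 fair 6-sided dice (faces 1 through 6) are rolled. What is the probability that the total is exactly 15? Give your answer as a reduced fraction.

There are 6^4 = 1296 equally likely outcomes.
The number of ordered 4-tuples from {1,…,6} summing to 15 is 140.
P(sum = 15) = 140/1296 = 35/324.

35/324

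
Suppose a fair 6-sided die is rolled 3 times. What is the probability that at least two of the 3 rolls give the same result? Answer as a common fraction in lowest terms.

4/9

P(all 3 different) = 6/6 · 5/6 · ··· · 4/6 = 5/9.
P(at least two equal) = 1 − 5/9 = 4/9.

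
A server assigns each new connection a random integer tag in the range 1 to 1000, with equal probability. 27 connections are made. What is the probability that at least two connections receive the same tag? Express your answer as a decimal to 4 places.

It's easier to compute the probability that all 27 are distinct.
P(all distinct) = 1000/1000 · 999/1000 · ··· · 974/1000 ≈ 0.7018.
So the probability of at least one match is 1 − 0.7018 = 0.2982.

0.2982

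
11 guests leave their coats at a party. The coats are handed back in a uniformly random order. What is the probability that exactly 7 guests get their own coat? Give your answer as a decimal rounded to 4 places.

Choose which 7 of the 11 are fixed: C(11,7) = 330 ways.
The remaining 4 must have no fixed point: D(4) = 9.
P = 330·9/39916800 = 1/13440 ≈ 0.0001.

0.0001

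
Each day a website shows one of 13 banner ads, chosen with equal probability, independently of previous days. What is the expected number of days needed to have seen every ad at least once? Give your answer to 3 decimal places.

After i distinct types are collected, each trial gives a new one with probability (13−i)/13, so the expected wait for the next new type is 13/(13−i).
E = 13/13 + 13/12 + 13/11 + 13/10 + 13/9 + 13/8 + 13/7 + 13/6 + 13/5 + 13/4 + 13/3 + 13/2 + 13/1 = 1145993/27720 ≈ 41.342.

41.342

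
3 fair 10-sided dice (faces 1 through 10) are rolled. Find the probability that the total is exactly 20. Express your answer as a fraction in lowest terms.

63/1000

There are 10^3 = 1000 equally likely outcomes.
The number of ordered 3-tuples from {1,…,10} summing to 20 is 63.
P(sum = 20) = 63/1000.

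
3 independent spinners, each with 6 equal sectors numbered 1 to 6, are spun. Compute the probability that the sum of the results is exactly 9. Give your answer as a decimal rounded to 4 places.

0.1157

There are 6^3 = 216 equally likely outcomes.
The number of ordered 3-tuples from {1,…,6} summing to 9 is 25.
P(sum = 9) = 25/216 ≈ 0.1157.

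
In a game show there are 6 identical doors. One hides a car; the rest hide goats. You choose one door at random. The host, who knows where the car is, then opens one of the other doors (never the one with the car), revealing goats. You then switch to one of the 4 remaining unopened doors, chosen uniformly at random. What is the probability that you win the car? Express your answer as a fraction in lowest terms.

Your original door holds the car with probability 1/6, so the other 5 collectively hold it with probability 5/6.
The host can always find an empty door to open, so this doesn't change that 5/6; it is now spread over the 4 remaining unopened doors.
P(win by switching) = (5/6) · (1/4) = 5/24.

5/24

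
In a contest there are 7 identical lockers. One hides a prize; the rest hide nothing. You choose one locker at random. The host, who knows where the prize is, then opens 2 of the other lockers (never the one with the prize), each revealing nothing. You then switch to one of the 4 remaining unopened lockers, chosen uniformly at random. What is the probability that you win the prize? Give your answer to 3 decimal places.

0.214

Your original locker holds the prize with probability 1/7, so the other 6 collectively hold it with probability 6/7.
The host can always find 2 empty lockers to open, so the reveals don't change that 6/7; it is now spread over the 4 remaining unopened lockers.
P(win by switching) = (6/7) · (1/4) = 3/14 ≈ 0.214.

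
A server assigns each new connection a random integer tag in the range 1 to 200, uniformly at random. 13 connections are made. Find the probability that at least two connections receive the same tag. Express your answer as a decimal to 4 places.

0.3286

It's easier to compute the probability that all 13 are distinct.
P(all distinct) = 200/200 · 199/200 · ··· · 188/200 ≈ 0.6714.
So the probability of at least one match is 1 − 0.6714 = 0.3286.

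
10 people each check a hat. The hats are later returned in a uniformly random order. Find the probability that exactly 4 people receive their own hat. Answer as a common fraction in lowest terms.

Choose which 4 of the 10 are fixed: C(10,4) = 210 ways.
The remaining 6 must have no fixed point: D(6) = 265.
P = 210·265/3628800 = 53/3456.

53/3456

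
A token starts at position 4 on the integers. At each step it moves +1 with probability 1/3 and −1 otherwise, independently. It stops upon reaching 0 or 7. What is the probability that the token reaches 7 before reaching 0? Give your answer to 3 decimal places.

0.118

Let r = q/p = (2/3)/(1/3) = 2. The recurrence P(i) = p·P(i+1) + q·P(i−1) with P(0)=0, P(7)=1 gives P(i) = (1 − r^i)/(1 − r^7).
P(4) = (1 − (2)^4) / (1 − (2)^7) = 15/127 ≈ 0.118.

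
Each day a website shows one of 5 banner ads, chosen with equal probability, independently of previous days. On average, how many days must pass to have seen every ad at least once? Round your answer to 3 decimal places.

11.417

After i distinct types are collected, each trial gives a new one with probability (5−i)/5, so the expected wait for the next new type is 5/(5−i).
E = 5/5 + 5/4 + 5/3 + 5/2 + 5/1 = 137/12 ≈ 11.417.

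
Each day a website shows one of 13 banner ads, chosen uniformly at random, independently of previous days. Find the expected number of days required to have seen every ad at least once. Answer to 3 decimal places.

41.342

After i distinct types are collected, each trial gives a new one with probability (13−i)/13, so the expected wait for the next new type is 13/(13−i).
E = 13/13 + 13/12 + 13/11 + 13/10 + 13/9 + 13/8 + 13/7 + 13/6 + 13/5 + 13/4 + 13/3 + 13/2 + 13/1 = 1145993/27720 ≈ 41.342.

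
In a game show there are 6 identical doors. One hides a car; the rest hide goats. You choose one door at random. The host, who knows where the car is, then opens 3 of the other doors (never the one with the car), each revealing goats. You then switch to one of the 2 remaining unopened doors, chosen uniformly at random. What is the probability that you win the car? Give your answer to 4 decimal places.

Your original door holds the car with probability 1/6, so the other 5 collectively hold it with probability 5/6.
The host can always find 3 empty doors to open, so the reveals don't change that 5/6; it is now spread over the 2 remaining unopened doors.
P(win by switching) = (5/6) · (1/2) = 5/12 ≈ 0.4167.

0.4167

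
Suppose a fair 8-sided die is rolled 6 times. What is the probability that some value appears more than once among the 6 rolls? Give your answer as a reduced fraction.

P(all 6 different) = 8/8 · 7/8 · ··· · 3/8 = 315/4096.
P(at least two equal) = 1 − 315/4096 = 3781/4096.

3781/4096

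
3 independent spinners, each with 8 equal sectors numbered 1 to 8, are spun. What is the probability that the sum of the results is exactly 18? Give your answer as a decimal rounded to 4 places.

There are 8^3 = 512 equally likely outcomes.
The number of ordered 3-tuples from {1,…,8} summing to 18 is 28.
P(sum = 18) = 28/512 = 7/128 ≈ 0.0547.

0.0547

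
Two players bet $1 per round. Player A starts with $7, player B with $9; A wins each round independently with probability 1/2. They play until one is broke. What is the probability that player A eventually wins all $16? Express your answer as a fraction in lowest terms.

With a fair step, P(i) = ½P(i−1) + ½P(i+1) with P(0)=0, P(16)=1 has the linear solution P(i) = i/16.
P(7) = 7/16.

7/16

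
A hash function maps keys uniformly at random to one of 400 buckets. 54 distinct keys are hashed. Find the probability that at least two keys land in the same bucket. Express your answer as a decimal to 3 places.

It's easier to compute the probability that all 54 are distinct.
P(all distinct) = 400/400 · 399/400 · ··· · 347/400 ≈ 0.024.
So the probability of at least one match is 1 − 0.024 = 0.976.

0.976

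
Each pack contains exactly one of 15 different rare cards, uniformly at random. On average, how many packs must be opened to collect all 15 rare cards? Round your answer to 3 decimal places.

After i distinct types are collected, each trial gives a new one with probability (15−i)/15, so the expected wait for the next new type is 15/(15−i).
E = 15/15 + 15/14 + 15/13 + 15/12 + 15/11 + 15/10 + 15/9 + 15/8 + 15/7 + 15/6 + 15/5 + 15/4 + 15/3 + 15/2 + 15/1 = 1195757/24024 ≈ 49.773.

49.773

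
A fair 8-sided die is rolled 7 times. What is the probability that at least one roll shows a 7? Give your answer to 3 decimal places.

0.607

P(no roll shows a 7) = (7/8)^7 ≈ 0.393.
P(at least one) = 1 − 0.393 = 0.607.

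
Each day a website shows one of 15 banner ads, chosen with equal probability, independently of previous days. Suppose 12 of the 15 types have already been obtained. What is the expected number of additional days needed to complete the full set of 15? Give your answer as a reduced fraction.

Starting from 12 distinct types, each trial gives a new one with probability (15−i)/15 when i types are held, so the wait for the next new type is 15/(15−i).
E = 15/3 + 15/2 + 15/1 = 55/2.

55/2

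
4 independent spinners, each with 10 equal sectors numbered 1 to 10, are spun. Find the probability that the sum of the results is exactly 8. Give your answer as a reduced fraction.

There are 10^4 = 10000 equally likely outcomes.
The number of ordered 4-tuples from {1,…,10} summing to 8 is 35.
P(sum = 8) = 35/10000 = 7/2000.

7/2000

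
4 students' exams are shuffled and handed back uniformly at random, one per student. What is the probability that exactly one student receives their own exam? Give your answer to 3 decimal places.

Choose which one is fixed: C(4,1) = 4 ways.
The remaining 3 must have no fixed point: D(3) = 2.
P = 4·2/24 = 1/3 ≈ 0.333.

0.333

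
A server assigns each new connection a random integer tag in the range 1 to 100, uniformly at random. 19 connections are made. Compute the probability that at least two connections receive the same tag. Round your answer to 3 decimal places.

It's easier to compute the probability that all 19 are distinct.
P(all distinct) = 100/100 · 99/100 · ··· · 82/100 ≈ 0.161.
So the probability of at least one match is 1 − 0.161 = 0.839.

0.839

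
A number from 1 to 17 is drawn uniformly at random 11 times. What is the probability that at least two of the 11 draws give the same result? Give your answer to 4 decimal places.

0.9856

P(all 11 different) = 17/17 · 16/17 · ··· · 7/17 ≈ 0.0144.
P(at least two equal) = 1 − 0.0144 = 0.9856.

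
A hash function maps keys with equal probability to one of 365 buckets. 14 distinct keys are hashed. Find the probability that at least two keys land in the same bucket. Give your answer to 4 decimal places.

0.2231

It's easier to compute the probability that all 14 are distinct.
P(all distinct) = 365/365 · 364/365 · ··· · 352/365 ≈ 0.7769.
So the probability of at least one match is 1 − 0.7769 = 0.2231.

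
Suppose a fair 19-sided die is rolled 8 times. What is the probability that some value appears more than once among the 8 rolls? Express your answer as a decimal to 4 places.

0.8206

P(all 8 different) = 19/19 · 18/19 · ··· · 12/19 ≈ 0.1794.
P(at least two equal) = 1 − 0.1794 = 0.8206.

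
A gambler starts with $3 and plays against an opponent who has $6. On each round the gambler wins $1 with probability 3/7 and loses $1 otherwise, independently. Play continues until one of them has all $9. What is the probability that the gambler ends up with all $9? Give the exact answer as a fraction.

729/6553

Let r = q/p = (4/7)/(3/7) = 4/3. The recurrence P(i) = p·P(i+1) + q·P(i−1) with P(0)=0, P(9)=1 gives P(i) = (1 − r^i)/(1 − r^9).
P(3) = (1 − (4/3)^3) / (1 − (4/3)^9) = 729/6553.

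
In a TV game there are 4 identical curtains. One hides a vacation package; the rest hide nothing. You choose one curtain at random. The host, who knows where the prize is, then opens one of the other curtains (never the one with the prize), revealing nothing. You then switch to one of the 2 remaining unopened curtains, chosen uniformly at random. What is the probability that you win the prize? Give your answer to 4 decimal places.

Your original curtain holds the prize with probability 1/4, so the other 3 collectively hold it with probability 3/4.
The host can always find an empty curtain to open, so this doesn't change that 3/4; it is now spread over the 2 remaining unopened curtains.
P(win by switching) = (3/4) · (1/2) = 3/8 ≈ 0.3750.

0.3750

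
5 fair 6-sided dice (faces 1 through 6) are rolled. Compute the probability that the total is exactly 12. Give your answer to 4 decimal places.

There are 6^5 = 7776 equally likely outcomes.
The number of ordered 5-tuples from {1,…,6} summing to 12 is 305.
P(sum = 12) = 305/7776 ≈ 0.0392.

0.0392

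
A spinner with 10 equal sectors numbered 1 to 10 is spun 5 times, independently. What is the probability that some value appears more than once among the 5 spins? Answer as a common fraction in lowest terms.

436/625

P(all 5 different) = 10/10 · 9/10 · ··· · 6/10 = 189/625.
P(at least two equal) = 1 − 189/625 = 436/625.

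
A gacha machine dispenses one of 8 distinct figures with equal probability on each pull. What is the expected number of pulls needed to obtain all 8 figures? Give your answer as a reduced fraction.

After i distinct types are collected, each trial gives a new one with probability (8−i)/8, so the expected wait for the next new type is 8/(8−i).
E = 8/8 + 8/7 + 8/6 + 8/5 + 8/4 + 8/3 + 8/2 + 8/1 = 761/35.

761/35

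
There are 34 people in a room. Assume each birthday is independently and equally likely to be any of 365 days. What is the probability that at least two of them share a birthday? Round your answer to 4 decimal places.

0.7953

It's easier to compute the probability that all 34 are distinct.
P(all distinct) = 365/365 · 364/365 · ··· · 332/365 ≈ 0.2047.
So the probability of at least one match is 1 − 0.2047 = 0.7953.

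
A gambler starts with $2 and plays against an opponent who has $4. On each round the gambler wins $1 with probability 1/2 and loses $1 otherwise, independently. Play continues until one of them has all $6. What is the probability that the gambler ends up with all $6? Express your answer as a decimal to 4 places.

With a fair step, P(i) = ½P(i−1) + ½P(i+1) with P(0)=0, P(6)=1 has the linear solution P(i) = i/6.
P(2) = 2/6 = 1/3 ≈ 0.3333.

0.3333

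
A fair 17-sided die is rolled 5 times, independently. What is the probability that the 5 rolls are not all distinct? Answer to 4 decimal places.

P(all 5 different) = 17/17 · 16/17 · ··· · 13/17 ≈ 0.5230.
P(at least two equal) = 1 − 0.5230 = 0.4770.

0.4770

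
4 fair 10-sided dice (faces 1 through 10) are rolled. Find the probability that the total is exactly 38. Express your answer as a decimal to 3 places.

There are 10^4 = 10000 equally likely outcomes.
The number of ordered 4-tuples from {1,…,10} summing to 38 is 10.
P(sum = 38) = 10/10000 = 1/1000 ≈ 0.001.

0.001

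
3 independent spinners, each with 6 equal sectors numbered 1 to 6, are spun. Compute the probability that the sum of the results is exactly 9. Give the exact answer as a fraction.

There are 6^3 = 216 equally likely outcomes.
The number of ordered 3-tuples from {1,…,6} summing to 9 is 25.
P(sum = 9) = 25/216.

25/216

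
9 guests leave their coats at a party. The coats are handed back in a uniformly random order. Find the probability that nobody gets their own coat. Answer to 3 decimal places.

This is the derangement probability: permutations of 9 with no fixed point.
D(9) = 9! · (1 − 1/1! + 1/2! − ··· + (−1)^9/9!) = 133496.
P = 133496/362880 = 16687/45360 ≈ 0.368.

0.368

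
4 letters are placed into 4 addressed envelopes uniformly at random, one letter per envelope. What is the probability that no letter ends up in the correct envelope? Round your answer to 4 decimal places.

This is the derangement probability: permutations of 4 with no fixed point.
D(4) = 4! · (1 − 1/1! + 1/2! − ··· + (−1)^4/4!) = 9.
P = 9/24 = 3/8 ≈ 0.3750.

0.3750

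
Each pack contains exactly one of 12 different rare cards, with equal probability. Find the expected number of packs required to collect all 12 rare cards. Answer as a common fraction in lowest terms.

After i distinct types are collected, each trial gives a new one with probability (12−i)/12, so the expected wait for the next new type is 12/(12−i).
E = 12/12 + 12/11 + 12/10 + 12/9 + 12/8 + 12/7 + 12/6 + 12/5 + 12/4 + 12/3 + 12/2 + 12/1 = 86021/2310.

86021/2310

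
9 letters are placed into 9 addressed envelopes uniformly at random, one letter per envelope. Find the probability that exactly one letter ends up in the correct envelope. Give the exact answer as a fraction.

2119/5760

Choose which one is fixed: C(9,1) = 9 ways.
The remaining 8 must have no fixed point: D(8) = 14833.
P = 9·14833/362880 = 2119/5760.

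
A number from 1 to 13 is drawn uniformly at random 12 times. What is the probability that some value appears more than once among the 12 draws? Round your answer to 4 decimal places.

0.9997

P(all 12 different) = 13/13 · 12/13 · ··· · 2/13 ≈ 0.0003.
P(at least two equal) = 1 − 0.0003 = 0.9997.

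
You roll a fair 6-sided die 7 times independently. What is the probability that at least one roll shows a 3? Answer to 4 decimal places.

0.7209

P(no roll shows a 3) = (5/6)^7 ≈ 0.2791.
P(at least one) = 1 − 0.2791 = 0.7209.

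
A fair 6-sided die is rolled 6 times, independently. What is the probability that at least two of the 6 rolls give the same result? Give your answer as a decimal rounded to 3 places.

0.985

P(all 6 different) = 6/6 · 5/6 · ··· · 1/6 ≈ 0.015.
P(at least two equal) = 1 − 0.015 = 0.985.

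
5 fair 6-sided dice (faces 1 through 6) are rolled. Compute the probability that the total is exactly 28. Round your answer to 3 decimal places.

There are 6^5 = 7776 equally likely outcomes.
The number of ordered 5-tuples from {1,…,6} summing to 28 is 15.
P(sum = 28) = 15/7776 = 5/2592 ≈ 0.002.

0.002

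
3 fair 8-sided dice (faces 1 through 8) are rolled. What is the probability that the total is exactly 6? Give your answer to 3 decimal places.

0.020

There are 8^3 = 512 equally likely outcomes.
The number of ordered 3-tuples from {1,…,8} summing to 6 is 10.
P(sum = 6) = 10/512 = 5/256 ≈ 0.020.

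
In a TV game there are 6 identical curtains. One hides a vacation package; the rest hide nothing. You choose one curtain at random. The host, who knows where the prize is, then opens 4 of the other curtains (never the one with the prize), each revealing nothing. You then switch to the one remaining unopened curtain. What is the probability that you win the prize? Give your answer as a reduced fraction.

5/6

Your original curtain holds the prize with probability 1/6, so the other 5 collectively hold it with probability 5/6.
The host can always find 4 empty curtains to open, so the reveals don't change that 5/6; it is now spread over the 1 remaining unopened curtain.
P(win by switching) = (5/6) · (1/1) = 5/6.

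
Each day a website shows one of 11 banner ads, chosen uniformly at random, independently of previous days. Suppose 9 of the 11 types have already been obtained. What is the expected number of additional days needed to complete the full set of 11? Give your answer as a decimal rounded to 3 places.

16.500

Starting from 9 distinct types, each trial gives a new one with probability (11−i)/11 when i types are held, so the wait for the next new type is 11/(11−i).
E = 11/2 + 11/1 = 33/2 ≈ 16.500.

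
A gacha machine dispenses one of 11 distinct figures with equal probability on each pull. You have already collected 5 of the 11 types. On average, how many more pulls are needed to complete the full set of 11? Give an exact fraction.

Starting from 5 distinct types, each trial gives a new one with probability (11−i)/11 when i types are held, so the wait for the next new type is 11/(11−i).
E = 11/6 + 11/5 + 11/4 + 11/3 + 11/2 + 11/1 = 539/20.

539/20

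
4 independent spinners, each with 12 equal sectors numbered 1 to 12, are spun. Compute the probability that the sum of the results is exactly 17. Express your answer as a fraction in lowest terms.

There are 12^4 = 20736 equally likely outcomes.
The number of ordered 4-tuples from {1,…,12} summing to 17 is 544.
P(sum = 17) = 544/20736 = 17/648.

17/648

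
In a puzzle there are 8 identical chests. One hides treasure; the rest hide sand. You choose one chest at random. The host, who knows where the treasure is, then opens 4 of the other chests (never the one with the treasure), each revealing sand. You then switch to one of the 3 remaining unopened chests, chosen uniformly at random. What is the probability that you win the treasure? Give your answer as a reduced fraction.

7/24

Your original chest holds the treasure with probability 1/8, so the other 7 collectively hold it with probability 7/8.
The host can always find 4 empty chests to open, so the reveals don't change that 7/8; it is now spread over the 3 remaining unopened chests.
P(win by switching) = (7/8) · (1/3) = 7/24.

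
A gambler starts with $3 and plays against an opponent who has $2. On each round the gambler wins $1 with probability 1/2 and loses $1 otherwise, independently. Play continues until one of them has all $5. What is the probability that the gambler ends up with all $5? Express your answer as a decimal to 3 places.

With a fair step, P(i) = ½P(i−1) + ½P(i+1) with P(0)=0, P(5)=1 has the linear solution P(i) = i/5.
P(3) = 3/5 ≈ 0.600.

0.600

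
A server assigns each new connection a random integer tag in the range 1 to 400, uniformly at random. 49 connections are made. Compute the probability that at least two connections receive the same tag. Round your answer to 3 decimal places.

It's easier to compute the probability that all 49 are distinct.
P(all distinct) = 400/400 · 399/400 · ··· · 352/400 ≈ 0.047.
So the probability of at least one match is 1 − 0.047 = 0.953.

0.953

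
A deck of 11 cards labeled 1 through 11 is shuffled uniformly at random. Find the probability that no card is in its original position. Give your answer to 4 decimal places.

This is the derangement probability: permutations of 11 with no fixed point.
D(11) = 11! · (1 − 1/1! + 1/2! − ··· + (−1)^11/11!) = 14684570.
P = 14684570/39916800 = 1468457/3991680 ≈ 0.3679.

0.3679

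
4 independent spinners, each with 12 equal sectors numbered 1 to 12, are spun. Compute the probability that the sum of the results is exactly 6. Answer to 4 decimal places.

0.0005

There are 12^4 = 20736 equally likely outcomes.
The number of ordered 4-tuples from {1,…,12} summing to 6 is 10.
P(sum = 6) = 10/20736 = 5/10368 ≈ 0.0005.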